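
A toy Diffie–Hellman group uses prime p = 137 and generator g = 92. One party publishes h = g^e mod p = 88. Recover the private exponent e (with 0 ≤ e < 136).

32

Baby-step giant-step with m = ceil(sqrt(136)) = 12.
Baby table (92^j mod 137 for j=0..11):
  0:1  1:92  2:107  3:117  4:78  5:52  6:126  7:84
  8:56  9:83  10:101  11:113
Giant step factor: 92^(-12) ≡ 77 (mod 137).
Scan 88·77^i mod 137 for i = 0, 1, …:
  i=0: 88   i=1: 63   i=2: 56
Match at i=2, j=8: e = 2·12 + 8 = 32.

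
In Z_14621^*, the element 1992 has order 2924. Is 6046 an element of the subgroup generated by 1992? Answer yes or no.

6046 ∈ ⟨1992⟩ iff 6046^2924 ≡ 1 (mod 14621), since |⟨1992⟩| = 2924.
6046^2924 mod 14621 = 1.
Since 1 = 1, 6046 lies in the subgroup.

yes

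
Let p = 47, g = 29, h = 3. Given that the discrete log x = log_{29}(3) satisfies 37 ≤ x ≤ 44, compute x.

40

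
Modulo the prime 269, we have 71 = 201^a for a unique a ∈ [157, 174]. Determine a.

167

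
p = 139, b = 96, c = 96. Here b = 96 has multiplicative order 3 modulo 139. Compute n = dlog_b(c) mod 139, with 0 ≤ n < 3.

Successive powers of 96 modulo 139:
  96^0=1  96^1=96
So 96^1 ≡ 96 (mod 139), giving n = 1.

1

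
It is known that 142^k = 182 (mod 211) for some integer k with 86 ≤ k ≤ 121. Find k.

116

Compute 142^86 mod 211 = 6, then multiply by 142 repeatedly:
  142^86=6  142^87=8  142^88=81  142^89=108  142^90=144
  142^91=192  142^92=45  142^93=60  142^94=80  142^95=177
  142^96=25  142^97=174  142^98=21  142^99=28  142^100=178
  142^101=167  142^102=82  142^103=39  142^104=52  142^105=210
  142^106=69  142^107=92  142^108=193  142^109=187  142^110=179
  142^111=98  142^112=201  142^113=57  142^114=76  142^115=31
  142^116=182
Found 182 at exponent 116.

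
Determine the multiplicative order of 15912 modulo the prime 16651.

8325

The order of 15912 must divide p − 1 = 16650 = 2 · 3^2 · 5^2 · 37.
Divisors: 1, 2, 3, 5, 6, 9, 10, 15, 18, 25, 30, 37, 45, 50, 74, 75, 90, 111, 150, 185, 222, 225, 333, 370, 450, 555, 666, 925, 1110, 1665, 1850, 2775, 3330, 5550, 8325, 16650.
Check each in increasing order: 15912^1 ≡ 15912;  15912^2 ≡ 13289;  15912^3 ≡ 3519;  15912^5 ≡ 7983;  15912^6 ≡ 11668;  15912^9 ≡ 14977;  15912^10 ≡ 4912;  15912^15 ≡ 16042;  15912^18 ≡ 4908;  15912^25 ≡ 5772;  15912^30 ≡ 4559;  15912^37 ≡ 9392;  15912^45 ≡ 4286;  15912^50 ≡ 13984;  15912^74 ≡ 9317;  15912^75 ≡ 8251;  15912^90 ≡ 3743;  15912^111 ≡ 4259;  15912^150 ≡ 9713;  15912^185 ≡ 1770;  15912^222 ≡ 6142;  15912^225 ≡ 700;  15912^333 ≡ 57;  15912^370 ≡ 2512;  15912^450 ≡ 7121;  15912^555 ≡ 423;  15912^666 ≡ 3249;  15912^925 ≡ 13563;  15912^1110 ≡ 12419;  15912^1665 ≡ 8172;  15912^1850 ≡ 11372;  15912^2775 ≡ 223;  15912^3330 ≡ 11074;  15912^5550 ≡ 16427;  15912^8325 ≡ 1.
Smallest exponent giving 1 is 8325.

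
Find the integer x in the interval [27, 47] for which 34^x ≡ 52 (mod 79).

36

Compute 34^27 mod 79 = 71, then multiply by 34 repeatedly:
  34^27=71  34^28=44  34^29=74  34^30=67  34^31=66
  34^32=32  34^33=61  34^34=20  34^35=48  34^36=52
Found 52 at exponent 36.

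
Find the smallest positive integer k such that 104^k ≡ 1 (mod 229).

19

The order of 104 must divide p − 1 = 228 = 2^2 · 3 · 19.
Divisors: 1, 2, 3, 4, 6, 12, 19, 38, 57, 76, 114, 228.
Check each in increasing order: 104^1 ≡ 104;  104^2 ≡ 53;  104^3 ≡ 16;  104^4 ≡ 61;  104^6 ≡ 27;  104^12 ≡ 42;  104^19 ≡ 1.
Smallest exponent giving 1 is 19.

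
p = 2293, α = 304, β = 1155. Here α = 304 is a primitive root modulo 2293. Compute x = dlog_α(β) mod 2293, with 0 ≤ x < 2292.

2195

Baby-step giant-step with m = ceil(sqrt(2292)) = 48.
Baby table (304^j mod 2293 for j=0..47):
  0:1  1:304  2:696  3:628  4:593  5:1418  6:2281  7:938
  8:820  9:1636  10:2056  11:1328  12:144  13:209  14:1625  15:1005
  16:551  17:115  18:565  19:2078  20:1137  21:1698  22:267  23:913
  24:99  25:287  26:114  27:261  28:1382  29:509  30:1105  31:1142
  32:925  33:1454  34:1760  35:771  36:498  37:54  38:365  39:896
  40:1810  41:2213  42:903  43:1645  44:206  45:713  46:1210  47:960
Giant step factor: 304^(-48) ≡ 1892 (mod 2293).
Scan 1155·1892^i mod 2293 for i = 0, 1, …:
  i=0: 1155   i=1: 31   i=2: 1327   i=3: 2142
  i=4: 933   i=5: 1919   i=6: 929   i=7: 1230
  i=8: 2058   i=9: 222     …   i=44: 1136
  i=45: 771
Match at i=45, j=35: x = 45·48 + 35 = 2195.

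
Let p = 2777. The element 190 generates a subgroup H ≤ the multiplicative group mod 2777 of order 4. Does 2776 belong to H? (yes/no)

yes

⟨190⟩ has order 4; its elements mod 2777 are {1, 190, 2587, 2776}.
2776 is in this set.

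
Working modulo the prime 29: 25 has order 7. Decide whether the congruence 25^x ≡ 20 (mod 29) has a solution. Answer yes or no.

yes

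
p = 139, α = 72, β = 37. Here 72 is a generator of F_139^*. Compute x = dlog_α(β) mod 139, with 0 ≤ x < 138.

Baby-step giant-step with m = ceil(sqrt(138)) = 12.
Baby table (72^j mod 139 for j=0..11):
  0:1  1:72  2:41  3:33  4:13  5:102  6:116  7:12
  8:30  9:75  10:118  11:17
Giant step factor: 72^(-12) ≡ 36 (mod 139).
Scan 37·36^i mod 139 for i = 0, 1, …:
  i=0: 37   i=1: 81   i=2: 136   i=3: 31
  i=4: 4   i=5: 5   i=6: 41
Match at i=6, j=2: x = 6·12 + 2 = 74.

74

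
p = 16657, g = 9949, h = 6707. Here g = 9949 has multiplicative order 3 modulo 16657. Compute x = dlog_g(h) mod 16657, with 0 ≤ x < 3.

2

Successive powers of 9949 modulo 16657:
  9949^0=1  9949^1=9949  9949^2=6707
So 9949^2 ≡ 6707 (mod 16657), giving x = 2.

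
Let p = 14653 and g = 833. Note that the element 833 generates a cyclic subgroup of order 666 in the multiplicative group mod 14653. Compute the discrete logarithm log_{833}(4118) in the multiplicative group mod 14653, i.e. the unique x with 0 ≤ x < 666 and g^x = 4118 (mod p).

377

Baby-step giant-step with m = ceil(sqrt(666)) = 26.
Baby table (833^j mod 14653 for j=0..25):
  0:1  1:833  2:5198  3:7299  4:13725  5:3585  6:11746  7:10867
  8:11310  9:14004  10:1544  11:11341  12:10521  13:1499  14:3162  15:11059
  16:10063  17:963  18:10917  19:9001  20:10150  21:169  22:8900  23:13935
  24:2679  25:4351
Giant step factor: 833^(-26) ≡ 12889 (mod 14653).
Scan 4118·12889^i mod 14653 for i = 0, 1, …:
  i=0: 4118   i=1: 3736   i=2: 3546   i=3: 1687
  i=4: 13344   i=5: 8555   i=6: 1570   i=7: 14590
  i=8: 8561   i=9: 5639     …   i=13: 13348
  i=14: 1499
Match at i=14, j=13: x = 14·26 + 13 = 377.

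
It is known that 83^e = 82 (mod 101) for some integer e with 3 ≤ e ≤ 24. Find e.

14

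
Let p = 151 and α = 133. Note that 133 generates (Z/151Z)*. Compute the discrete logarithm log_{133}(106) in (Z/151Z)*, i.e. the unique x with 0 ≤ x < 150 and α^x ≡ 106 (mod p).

Baby-step giant-step with m = ceil(sqrt(150)) = 13.
Baby table (133^j mod 151 for j=0..12):
  0:1  1:133  2:22  3:57  4:31  5:46  6:78  7:106
  8:55  9:67  10:2  11:115  12:44
Giant step factor: 133^(-13) ≡ 102 (mod 151).
Scan 106·102^i mod 151 for i = 0, 1, …:
  i=0: 106
Match at i=0, j=7: x = 0·13 + 7 = 7.

7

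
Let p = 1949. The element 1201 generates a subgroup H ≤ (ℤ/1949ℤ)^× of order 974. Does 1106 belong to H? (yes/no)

no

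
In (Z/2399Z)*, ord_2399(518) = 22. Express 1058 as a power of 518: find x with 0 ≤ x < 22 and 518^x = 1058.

18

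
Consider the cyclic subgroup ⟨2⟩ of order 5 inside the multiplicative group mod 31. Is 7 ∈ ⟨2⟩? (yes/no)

7 ∈ ⟨2⟩ iff 7^5 ≡ 1 (mod 31), since |⟨2⟩| = 5.
7^5 mod 31 = 5.
Since 5 ≠ 1, 7 does not lie in the subgroup.

no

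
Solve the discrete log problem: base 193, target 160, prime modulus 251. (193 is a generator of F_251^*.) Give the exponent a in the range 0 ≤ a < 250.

Baby-step giant-step with m = ceil(sqrt(250)) = 16.
Baby table (193^j mod 251 for j=0..15):
  0:1  1:193  2:101  3:166  4:161  5:200  6:197  7:120
  8:68  9:72  10:91  11:244  12:155  13:46  14:93  15:128
Giant step factor: 193^(-16) ≡ 45 (mod 251).
Scan 160·45^i mod 251 for i = 0, 1, …:
  i=0: 160   i=1: 172   i=2: 210   i=3: 163
  i=4: 56   i=5: 10   i=6: 199   i=7: 170
  i=8: 120
Match at i=8, j=7: a = 8·16 + 7 = 135.

135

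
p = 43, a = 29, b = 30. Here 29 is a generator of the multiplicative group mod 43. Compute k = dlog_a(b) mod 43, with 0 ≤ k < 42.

Baby-step giant-step with m = ceil(sqrt(42)) = 7.
Baby table (29^j mod 43 for j=0..6):
  0:1  1:29  2:24  3:8  4:17  5:20  6:21
Giant step factor: 29^(-7) ≡ 37 (mod 43).
Scan 30·37^i mod 43 for i = 0, 1, …:
  i=0: 30   i=1: 35   i=2: 5   i=3: 13
  i=4: 8
Match at i=4, j=3: k = 4·7 + 3 = 31.

31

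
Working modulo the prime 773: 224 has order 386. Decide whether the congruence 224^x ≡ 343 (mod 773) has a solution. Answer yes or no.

no

343 ∈ ⟨224⟩ iff 343^386 ≡ 1 (mod 773), since |⟨224⟩| = 386.
343^386 mod 773 = 772.
Since 772 ≠ 1, 343 does not lie in the subgroup.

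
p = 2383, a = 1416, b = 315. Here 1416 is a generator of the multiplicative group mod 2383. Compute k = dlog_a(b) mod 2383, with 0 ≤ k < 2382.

19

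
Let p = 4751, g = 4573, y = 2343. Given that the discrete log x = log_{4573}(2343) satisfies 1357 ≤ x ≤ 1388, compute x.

Compute 4573^1357 mod 4751 = 326, then multiply by 4573 repeatedly:
  4573^1357=326  4573^1358=3735  4573^1359=310  4573^1360=1832  4573^1361=1723
  4573^1362=2121  4573^1363=2542  4573^1364=3620  4573^1365=1776  4573^1366=2189
  4573^1367=4691  4573^1368=1178  4573^1369=4111  4573^1370=4647  4573^1371=4259
  4573^1372=2058  4573^1373=4254  4573^1374=2948  4573^1375=2617  4573^1376=4523
  4573^1377=2576  4573^1378=2319  4573^1379=555  4573^1380=981  4573^1381=1169
  4573^1382=962  4573^1383=4551  4573^1384=2343
Found 2343 at exponent 1384.

1384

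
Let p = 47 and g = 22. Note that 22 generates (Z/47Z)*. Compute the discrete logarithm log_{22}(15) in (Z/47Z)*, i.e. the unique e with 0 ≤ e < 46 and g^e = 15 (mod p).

45

Baby-step giant-step with m = ceil(sqrt(46)) = 7.
Baby table (22^j mod 47 for j=0..6):
  0:1  1:22  2:14  3:26  4:8  5:35  6:18
Giant step factor: 22^(-7) ≡ 40 (mod 47).
Scan 15·40^i mod 47 for i = 0, 1, …:
  i=0: 15   i=1: 36   i=2: 30   i=3: 25
  i=4: 13   i=5: 3   i=6: 26
Match at i=6, j=3: e = 6·7 + 3 = 45.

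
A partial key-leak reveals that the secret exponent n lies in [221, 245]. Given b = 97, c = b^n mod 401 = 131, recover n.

231

Compute 97^221 mod 401 = 182, then multiply by 97 repeatedly:
  97^221=182  97^222=10  97^223=168  97^224=256  97^225=371
  97^226=298  97^227=34  97^228=90  97^229=309  97^230=299
  97^231=131
Found 131 at exponent 231.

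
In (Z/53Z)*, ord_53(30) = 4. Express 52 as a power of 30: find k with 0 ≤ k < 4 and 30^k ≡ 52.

2

Successive powers of 30 modulo 53:
  30^0=1  30^1=30  30^2=52
So 30^2 ≡ 52 (mod 53), giving k = 2.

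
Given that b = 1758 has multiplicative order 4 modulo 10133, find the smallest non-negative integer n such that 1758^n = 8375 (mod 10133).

Successive powers of 1758 modulo 10133:
  1758^0=1  1758^1=1758  1758^2=10132  1758^3=8375
So 1758^3 ≡ 8375 (mod 10133), giving n = 3.

3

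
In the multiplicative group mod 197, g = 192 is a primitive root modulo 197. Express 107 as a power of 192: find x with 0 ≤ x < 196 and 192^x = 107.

26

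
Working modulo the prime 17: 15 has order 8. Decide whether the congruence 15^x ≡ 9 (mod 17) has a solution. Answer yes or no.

⟨15⟩ has order 8; its elements mod 17 are {1, 2, 4, 8, 9, 13, 15, 16}.
9 is in this set.

yes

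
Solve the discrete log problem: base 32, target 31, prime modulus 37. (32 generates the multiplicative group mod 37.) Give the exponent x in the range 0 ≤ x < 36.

9

Successive powers of 32 modulo 37:
  32^0=1  32^1=32  32^2=25  32^3=23  32^4=33  32^5=20
  32^6=11  32^7=19  32^8=16  32^9=31
So 32^9 ≡ 31 (mod 37), giving x = 9.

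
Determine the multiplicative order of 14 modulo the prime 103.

The order of 14 must divide p − 1 = 102 = 2 · 3 · 17.
Divisors: 1, 2, 3, 6, 17, 34, 51, 102.
Check each in increasing order: 14^1 ≡ 14;  14^2 ≡ 93;  14^3 ≡ 66;  14^6 ≡ 30;  14^17 ≡ 1.
Smallest exponent giving 1 is 17.

17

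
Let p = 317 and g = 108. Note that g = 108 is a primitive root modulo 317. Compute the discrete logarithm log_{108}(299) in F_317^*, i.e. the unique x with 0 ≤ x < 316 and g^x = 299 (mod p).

Baby-step giant-step with m = ceil(sqrt(316)) = 18.
Baby table (108^j mod 317 for j=0..17):
  0:1  1:108  2:252  3:271  4:104  5:137  6:214  7:288
  8:38  9:300  10:66  11:154  12:148  13:134  14:207  15:166
  16:176  17:305
Giant step factor: 108^(-18) ≡ 283 (mod 317).
Scan 299·283^i mod 317 for i = 0, 1, …:
  i=0: 299   i=1: 295   i=2: 114   i=3: 245
  i=4: 229   i=5: 139   i=6: 29   i=7: 282
  i=8: 239   i=9: 116     …   i=14: 20
  i=15: 271
Match at i=15, j=3: x = 15·18 + 3 = 273.

273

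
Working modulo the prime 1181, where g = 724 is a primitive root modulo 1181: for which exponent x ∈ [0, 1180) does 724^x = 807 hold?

Baby-step giant-step with m = ceil(sqrt(1180)) = 35.
Baby table (724^j mod 1181 for j=0..34):
  0:1  1:724  2:993  3:884  4:1095  5:329  6:815  7:741
  8:310  9:50  10:770  11:48  12:503  13:424  14:1097  15:596
  16:439  17:147  18:138  19:708  20:38  21:349  22:1123  23:524
  24:275  25:692  26:264  27:995  28:1151  29:719  30:916  31:643
  32:218  33:759  34:351
Giant step factor: 724^(-35) ≡ 356 (mod 1181).
Scan 807·356^i mod 1181 for i = 0, 1, …:
  i=0: 807   i=1: 309   i=2: 171   i=3: 645
  i=4: 506   i=5: 624   i=6: 116   i=7: 1142
  i=8: 288   i=9: 962     …   i=27: 158
  i=28: 741
Match at i=28, j=7: x = 28·35 + 7 = 987.

987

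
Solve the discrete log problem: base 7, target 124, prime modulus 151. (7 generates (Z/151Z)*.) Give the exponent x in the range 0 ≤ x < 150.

Baby-step giant-step with m = ceil(sqrt(150)) = 13.
Baby table (7^j mod 151 for j=0..12):
  0:1  1:7  2:49  3:41  4:136  5:46  6:20  7:140
  8:74  9:65  10:2  11:14  12:98
Giant step factor: 7^(-13) ≡ 35 (mod 151).
Scan 124·35^i mod 151 for i = 0, 1, …:
  i=0: 124   i=1: 112   i=2: 145   i=3: 92
  i=4: 49
Match at i=4, j=2: x = 4·13 + 2 = 54.

54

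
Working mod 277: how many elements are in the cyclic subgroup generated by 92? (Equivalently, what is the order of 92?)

The order of 92 must divide p − 1 = 276 = 2^2 · 3 · 23.
Divisors: 1, 2, 3, 4, 6, 12, 23, 46, 69, 92, 138, 276.
Check each in increasing order: 92^1 ≡ 92;  92^2 ≡ 154;  92^3 ≡ 41;  92^4 ≡ 171;  92^6 ≡ 19;  92^12 ≡ 84;  92^23 ≡ 161;  92^46 ≡ 160;  92^69 ≡ 276;  92^92 ≡ 116;  92^138 ≡ 1.
Smallest exponent giving 1 is 138.

138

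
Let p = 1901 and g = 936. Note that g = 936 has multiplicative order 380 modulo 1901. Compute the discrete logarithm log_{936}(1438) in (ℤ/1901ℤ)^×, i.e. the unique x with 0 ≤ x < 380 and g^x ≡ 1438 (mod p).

Baby-step giant-step with m = ceil(sqrt(380)) = 20.
Baby table (936^j mod 1901 for j=0..19):
  0:1  1:936  2:1636  3:991  4:1789  5:1624  6:1165  7:1167
  8:1138  9:608  10:689  11:465  12:1812  13:340  14:773  15:1148
  16:463  17:1841  18:870  19:692
Giant step factor: 936^(-20) ≡ 1229 (mod 1901).
Scan 1438·1229^i mod 1901 for i = 0, 1, …:
  i=0: 1438   i=1: 1273   i=2: 1895   i=3: 230
  i=4: 1322   i=5: 1284   i=6: 206   i=7: 341
  i=8: 869   i=9: 1540   i=10: 1165
Match at i=10, j=6: x = 10·20 + 6 = 206.

206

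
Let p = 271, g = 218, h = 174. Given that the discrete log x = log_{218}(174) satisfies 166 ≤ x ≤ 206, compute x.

Compute 218^166 mod 271 = 14, then multiply by 218 repeatedly:
  218^166=14  218^167=71  218^168=31  218^169=254  218^170=88
  218^171=214  218^172=40  218^173=48  218^174=166  218^175=145
  218^176=174
Found 174 at exponent 176.

176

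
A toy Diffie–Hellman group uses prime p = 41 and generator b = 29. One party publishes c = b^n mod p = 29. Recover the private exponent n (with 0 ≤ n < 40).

1

Successive powers of 29 modulo 41:
  29^0=1  29^1=29
So 29^1 ≡ 29 (mod 41), giving n = 1.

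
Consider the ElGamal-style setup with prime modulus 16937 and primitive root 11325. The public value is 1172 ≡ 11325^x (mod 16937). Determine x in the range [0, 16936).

Baby-step giant-step with m = ceil(sqrt(16936)) = 131.
Baby table (11325^j mod 16937 for j=0..130):
  0:1  1:11325  2:8661  3:3658  4:15885  5:9748  6:734  7:13420
  8:5799  9:8926  10:6934  11:7618  12:13709  13:9883  14:5279  15:14002
  16:8456  17:2402  18:1828  19:5086  20:13150  21:13646  22:7762  23:1620
  24:3729  25:6984  26:14947  27:6397  28:6476  29:3490  30:10229  31:11282
  32:12859  33:3849  34:11024  35:4173  36:4995  37:15732  38:4597  39:13624
  40:12667  41:14322  42:7938  43:13191  44:3735  45:7186  46:16102  47:11408
  48:164  49:11167  50:14633  51:7117  52:13779  53:6594  54:1817  55:16007
  56:2564  57:7282  58:2397  59:12951  60:12592  61:11797  62:1969  63:9833
  64:14887  65:4377  66:11863  67:4191  68:5601  69:2260  70:2693  71:11625
  72:1824  73:10597  74:12380  75:15951  76:11970  77:13439  78:793  79:4115
  80:8688  81:4567  82:12614  83:6892  84:6204  85:5624  86:8680  87:15589
  88:11074  89:11502  90:14620  91:12325  92:2808  93:9851  94:15493  95:7842
  96:9959  97:2192  98:11695  99:15472  100:7135  101:14385  102:10059  103:16850
  104:14008  105:8658  106:3557  107:6839  108:15711  109:3890  110:1113  111:3597
  112:2540  113:6474  114:14714  115:9844  116:3966  117:14963  118:1290  119:9556
  120:11207  121:10334  122:14817  123:7666  124:15325  125:2186  126:11493  127:14317
  128:2124  129:3760  130:2382
Giant step factor: 11325^(-131) ≡ 5970 (mod 16937).
Scan 1172·5970^i mod 16937 for i = 0, 1, …:
  i=0: 1172   i=1: 1859   i=2: 4495   i=3: 6942
  i=4: 15838   i=5: 10526   i=6: 3950   i=7: 5196
  i=8: 8473   i=9: 9928     …   i=93: 4897
  i=94: 1828
Match at i=94, j=18: x = 94·131 + 18 = 12332.

12332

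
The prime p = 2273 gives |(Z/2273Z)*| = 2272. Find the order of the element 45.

The order of 45 must divide p − 1 = 2272 = 2^5 · 71.
Divisors: 1, 2, 4, 8, 16, 32, 71, 142, 284, 568, 1136, 2272.
Check each in increasing order: 45^1 ≡ 45;  45^2 ≡ 2025;  45^4 ≡ 133;  45^8 ≡ 1778;  45^16 ≡ 1814;  45^32 ≡ 1565;  45^71 ≡ 394;  45^142 ≡ 672;  45^284 ≡ 1530;  45^568 ≡ 1983;  45^1136 ≡ 2272;  45^2272 ≡ 1.
Smallest exponent giving 1 is 2272.

2272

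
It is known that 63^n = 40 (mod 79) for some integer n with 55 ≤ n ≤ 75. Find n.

68

Compute 63^55 mod 79 = 28, then multiply by 63 repeatedly:
  63^55=28  63^56=26  63^57=58  63^58=20  63^59=75
  63^60=64  63^61=3  63^62=31  63^63=57  63^64=36
  63^65=56  63^66=52  63^67=37  63^68=40
Found 40 at exponent 68.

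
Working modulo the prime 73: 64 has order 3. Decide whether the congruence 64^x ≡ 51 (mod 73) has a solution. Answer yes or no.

no

⟨64⟩ has order 3; its elements mod 73 are {1, 8, 64}.
51 is not in this set.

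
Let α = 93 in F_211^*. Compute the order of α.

105

The order of 93 must divide p − 1 = 210 = 2 · 3 · 5 · 7.
Divisors: 1, 2, 3, 5, 6, 7, 10, 14, 15, 21, 30, 35, 42, 70, 105, 210.
Check each in increasing order: 93^1 ≡ 93;  93^2 ≡ 209;  93^3 ≡ 25;  93^5 ≡ 161;  93^6 ≡ 203;  93^7 ≡ 100;  93^10 ≡ 179;  93^14 ≡ 83;  93^15 ≡ 123;  93^21 ≡ 71;  93^30 ≡ 148;  93^35 ≡ 196;  93^42 ≡ 188;  93^70 ≡ 14;  93^105 ≡ 1.
Smallest exponent giving 1 is 105.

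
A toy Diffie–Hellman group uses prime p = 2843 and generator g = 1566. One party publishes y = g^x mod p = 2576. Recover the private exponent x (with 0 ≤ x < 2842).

2147

Baby-step giant-step with m = ceil(sqrt(2842)) = 54.
Baby table (1566^j mod 2843 for j=0..53):
  0:1  1:1566  2:1690  3:2550  4:1728  5:2355  6:559  7:2593
  8:834  9:1107  10:2175  11:136  12:2594  13:2400  14:2797  15:1882
  16:1864  17:2106  18:116  19:2547  20:2716  21:128  22:1438  23:252
  24:2298  25:2273  26:82  27:477  28:2116  29:1561  30:2389  31:2629
  32:350  33:2244  34:156  35:2641  36:2084  37:2623  38:2326  39:633
  40:1914  41:802  42:2169  43:2112  44:983  45:1315  46:958  47:1967
  48:1353  49:763  50:798  51:1591  52:1038  53:2155
Giant step factor: 1566^(-54) ≡ 575 (mod 2843).
Scan 2576·575^i mod 2843 for i = 0, 1, …:
  i=0: 2576   i=1: 2840   i=2: 1118   i=3: 332
  i=4: 419   i=5: 2113   i=6: 1014   i=7: 235
  i=8: 1504   i=9: 528     …   i=38: 303
  i=39: 802
Match at i=39, j=41: x = 39·54 + 41 = 2147.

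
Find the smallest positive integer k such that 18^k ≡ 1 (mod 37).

36

The order of 18 must divide p − 1 = 36 = 2^2 · 3^2.
Divisors: 1, 2, 3, 4, 6, 9, 12, 18, 36.
Check each in increasing order: 18^1 ≡ 18;  18^2 ≡ 28;  18^3 ≡ 23;  18^4 ≡ 7;  18^6 ≡ 11;  18^9 ≡ 31;  18^12 ≡ 10;  18^18 ≡ 36;  18^36 ≡ 1.
Smallest exponent giving 1 is 36.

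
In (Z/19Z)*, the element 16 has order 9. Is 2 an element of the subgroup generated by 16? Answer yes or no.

no

⟨16⟩ has order 9; its elements mod 19 are {1, 4, 5, 6, 7, 9, 11, 16, 17}.
2 is not in this set.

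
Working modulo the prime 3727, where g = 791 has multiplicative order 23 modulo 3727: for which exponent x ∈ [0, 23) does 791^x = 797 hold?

15

Successive powers of 791 modulo 3727:
  791^0=1  791^1=791  791^2=3272  791^3=1614  791^4=2040  791^5=3576
  791^6=3550  791^7=1619  791^8=2268  791^9=1301  791^10=439  791^11=638
  791^12=1513  791^13=416  791^14=1080  791^15=797
So 791^15 ≡ 797 (mod 3727), giving x = 15.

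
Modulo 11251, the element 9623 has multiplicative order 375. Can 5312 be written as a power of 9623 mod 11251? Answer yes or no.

no

5312 ∈ ⟨9623⟩ iff 5312^375 ≡ 1 (mod 11251), since |⟨9623⟩| = 375.
5312^375 mod 11251 = 5704.
Since 5704 ≠ 1, 5312 does not lie in the subgroup.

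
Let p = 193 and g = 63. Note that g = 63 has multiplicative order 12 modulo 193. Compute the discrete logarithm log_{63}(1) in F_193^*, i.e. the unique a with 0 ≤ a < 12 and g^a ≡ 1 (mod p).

0

Successive powers of 63 modulo 193:
  63^0=1
So 63^0 ≡ 1 (mod 193), giving a = 0.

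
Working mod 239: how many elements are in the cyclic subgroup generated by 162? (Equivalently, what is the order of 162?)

119

The order of 162 must divide p − 1 = 238 = 2 · 7 · 17.
Divisors: 1, 2, 7, 14, 17, 34, 119, 238.
Check each in increasing order: 162^1 ≡ 162;  162^2 ≡ 193;  162^7 ≡ 71;  162^14 ≡ 22;  162^17 ≡ 10;  162^34 ≡ 100;  162^119 ≡ 1.
Smallest exponent giving 1 is 119.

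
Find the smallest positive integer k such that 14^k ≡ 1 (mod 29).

28

The order of 14 must divide p − 1 = 28 = 2^2 · 7.
Divisors: 1, 2, 4, 7, 14, 28.
Check each in increasing order: 14^1 ≡ 14;  14^2 ≡ 22;  14^4 ≡ 20;  14^7 ≡ 12;  14^14 ≡ 28;  14^28 ≡ 1.
Smallest exponent giving 1 is 28.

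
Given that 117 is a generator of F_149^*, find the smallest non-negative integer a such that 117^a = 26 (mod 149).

Baby-step giant-step with m = ceil(sqrt(148)) = 13.
Baby table (117^j mod 149 for j=0..12):
  0:1  1:117  2:130  3:12  4:63  5:70  6:144  7:11
  8:95  9:89  10:132  11:97  12:25
Giant step factor: 117^(-13) ≡ 65 (mod 149).
Scan 26·65^i mod 149 for i = 0, 1, …:
  i=0: 26   i=1: 51   i=2: 37   i=3: 21
  i=4: 24   i=5: 70
Match at i=5, j=5: a = 5·13 + 5 = 70.

70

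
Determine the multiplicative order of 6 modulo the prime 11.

10

The order of 6 must divide p − 1 = 10 = 2 · 5.
Divisors: 1, 2, 5, 10.
Check each in increasing order: 6^1 ≡ 6;  6^2 ≡ 3;  6^5 ≡ 10;  6^10 ≡ 1.
Smallest exponent giving 1 is 10.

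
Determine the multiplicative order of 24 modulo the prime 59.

The order of 24 must divide p − 1 = 58 = 2 · 29.
Divisors: 1, 2, 29, 58.
Check each in increasing order: 24^1 ≡ 24;  24^2 ≡ 45;  24^29 ≡ 58;  24^58 ≡ 1.
Smallest exponent giving 1 is 58.

58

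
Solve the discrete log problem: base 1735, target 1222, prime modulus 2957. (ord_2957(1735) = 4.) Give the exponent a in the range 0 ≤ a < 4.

Successive powers of 1735 modulo 2957:
  1735^0=1  1735^1=1735  1735^2=2956  1735^3=1222
So 1735^3 ≡ 1222 (mod 2957), giving a = 3.

3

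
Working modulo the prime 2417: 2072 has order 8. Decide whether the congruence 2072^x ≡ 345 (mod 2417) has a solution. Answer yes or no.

345 ∈ ⟨2072⟩ iff 345^8 ≡ 1 (mod 2417), since |⟨2072⟩| = 8.
345^8 mod 2417 = 1.
Since 1 = 1, 345 lies in the subgroup.

yes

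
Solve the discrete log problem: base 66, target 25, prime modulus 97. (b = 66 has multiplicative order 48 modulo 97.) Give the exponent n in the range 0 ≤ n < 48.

47

Baby-step giant-step with m = ceil(sqrt(48)) = 7.
Baby table (66^j mod 97 for j=0..6):
  0:1  1:66  2:88  3:85  4:81  5:11  6:47
Giant step factor: 66^(-7) ≡ 48 (mod 97).
Scan 25·48^i mod 97 for i = 0, 1, …:
  i=0: 25   i=1: 36   i=2: 79   i=3: 9
  i=4: 44   i=5: 75   i=6: 11
Match at i=6, j=5: n = 6·7 + 5 = 47.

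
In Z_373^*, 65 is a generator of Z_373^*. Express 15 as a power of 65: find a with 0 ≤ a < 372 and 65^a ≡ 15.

161

Baby-step giant-step with m = ceil(sqrt(372)) = 20.
Baby table (65^j mod 373 for j=0..19):
  0:1  1:65  2:122  3:97  4:337  5:271  6:84  7:238
  8:177  9:315  10:333  11:11  12:342  13:223  14:321  15:350
  16:370  17:178  18:7  19:82
Giant step factor: 65^(-20) ≡ 38 (mod 373).
Scan 15·38^i mod 373 for i = 0, 1, …:
  i=0: 15   i=1: 197   i=2: 26   i=3: 242
  i=4: 244   i=5: 320   i=6: 224   i=7: 306
  i=8: 65
Match at i=8, j=1: a = 8·20 + 1 = 161.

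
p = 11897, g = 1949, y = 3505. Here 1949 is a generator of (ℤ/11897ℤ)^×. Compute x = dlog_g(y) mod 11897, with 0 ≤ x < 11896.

Baby-step giant-step with m = ceil(sqrt(11896)) = 110.
Baby table (1949^j mod 11897 for j=0..109):
  0:1  1:1949  2:3458  3:5940  4:1279  5:6298  6:8995  7:6974
  8:5952  9:873  10:206  11:8893  12:10425  13:10146  14:1740  15:615
  16:8935  17:9004  18:721  19:1383  20:6745  21:11717  22:6090  23:8101
  24:1530  25:7720  26:8472  27:10789  28:5762  29:11267  30:9418  31:10508
  32:5355  33:3226  34:5858  35:8019  36:8270  37:9692  38:9169  39:1087
  40:897  41:11291  42:8606  43:10221  44:5151  45:10128  46:2349  47:9753
  48:9088  49:9776  50:6327  51:6031  52:183  53:11654  54:2273  55:4393
  56:8014  57:10422  58:4299  59:3263  60:6589  61:5098  62:2007  63:9427
  64:4255  65:786  66:9098  67:5472  68:5216  69:5946  70:1076  71:3252
  72:8944  73:2751  74:8049  75:7255  76:6359  77:8914  78:3766  79:11382
  80:7510  81:3680  82:10326  83:7547  84:4411  85:7405  86:1284  87:4146
  88:2491  89:983  90:450  91:8569  92:9490  93:8072  94:4494  95:2614
  96:2770  97:9389  98:1575  99:249  100:9421  101:4458  102:3832  103:9149
  104:9695  105:3119  106:11461  107:6820  108:3231  109:3706
Giant step factor: 1949^(-110) ≡ 8536 (mod 11897).
Scan 3505·8536^i mod 11897 for i = 0, 1, …:
  i=0: 3505   i=1: 9622   i=2: 8401   i=3: 7717
  i=4: 10520   i=5: 164   i=6: 7955   i=7: 7701
  i=8: 4811   i=9: 10149     …   i=75: 9620
  i=76: 3226
Match at i=76, j=33: x = 76·110 + 33 = 8393.

8393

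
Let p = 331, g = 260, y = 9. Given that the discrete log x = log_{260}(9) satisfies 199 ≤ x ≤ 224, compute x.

214

Compute 260^199 mod 331 = 273, then multiply by 260 repeatedly:
  260^199=273  260^200=146  260^201=226  260^202=173  260^203=295
  260^204=239  260^205=243  260^206=290  260^207=263  260^208=194
  260^209=128  260^210=180  260^211=129  260^212=109  260^213=205
  260^214=9
Found 9 at exponent 214.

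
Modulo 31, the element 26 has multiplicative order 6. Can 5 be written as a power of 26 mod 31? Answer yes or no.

yes

⟨26⟩ has order 6; its elements mod 31 are {1, 5, 6, 25, 26, 30}.
5 is in this set.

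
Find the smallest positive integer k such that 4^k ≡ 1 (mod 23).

11

The order of 4 must divide p − 1 = 22 = 2 · 11.
Divisors: 1, 2, 11, 22.
Check each in increasing order: 4^1 ≡ 4;  4^2 ≡ 16;  4^11 ≡ 1.
Smallest exponent giving 1 is 11.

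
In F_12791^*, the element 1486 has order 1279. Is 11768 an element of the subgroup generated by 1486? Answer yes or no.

11768 ∈ ⟨1486⟩ iff 11768^1279 ≡ 1 (mod 12791), since |⟨1486⟩| = 1279.
11768^1279 mod 12791 = 11745.
Since 11745 ≠ 1, 11768 does not lie in the subgroup.

no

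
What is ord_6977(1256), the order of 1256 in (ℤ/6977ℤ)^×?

The order of 1256 must divide p − 1 = 6976 = 2^6 · 109.
Divisors: 1, 2, 4, 8, 16, 32, 64, 109, 218, 436, 872, 1744, 3488, 6976.
Check each in increasing order: 1256^1 ≡ 1256;  1256^2 ≡ 734;  1256^4 ≡ 1527;  1256^8 ≡ 1411;  1256^16 ≡ 2476;  1256^32 ≡ 4770;  1256^64 ≡ 903;  1256^109 ≡ 4747;  1256^218 ≡ 5276;  1256^436 ≡ 4923;  1256^872 ≡ 4808;  1256^1744 ≡ 2063;  1256^3488 ≡ 6976;  1256^6976 ≡ 1.
Smallest exponent giving 1 is 6976.

6976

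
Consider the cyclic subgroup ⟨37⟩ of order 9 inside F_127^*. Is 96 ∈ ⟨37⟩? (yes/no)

no

96 ∈ ⟨37⟩ iff 96^9 ≡ 1 (mod 127), since |⟨37⟩| = 9.
96^9 mod 127 = 111.
Since 111 ≠ 1, 96 does not lie in the subgroup.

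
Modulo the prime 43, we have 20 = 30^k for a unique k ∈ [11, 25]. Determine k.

11

Compute 30^11 mod 43 = 20, then multiply by 30 repeatedly:
  30^11=20
Found 20 at exponent 11.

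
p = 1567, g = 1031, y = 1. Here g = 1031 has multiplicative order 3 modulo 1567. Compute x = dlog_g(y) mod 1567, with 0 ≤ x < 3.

0

Successive powers of 1031 modulo 1567:
  1031^0=1
So 1031^0 ≡ 1 (mod 1567), giving x = 0.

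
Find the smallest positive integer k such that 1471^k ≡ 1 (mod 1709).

The order of 1471 must divide p − 1 = 1708 = 2^2 · 7 · 61.
Divisors: 1, 2, 4, 7, 14, 28, 61, 122, 244, 427, 854, 1708.
Check each in increasing order: 1471^1 ≡ 1471;  1471^2 ≡ 247;  1471^4 ≡ 1194;  1471^7 ≡ 1564;  1471^14 ≡ 517;  1471^28 ≡ 685;  1471^61 ≡ 1319;  1471^122 ≡ 1708;  1471^244 ≡ 1.
Smallest exponent giving 1 is 244.

244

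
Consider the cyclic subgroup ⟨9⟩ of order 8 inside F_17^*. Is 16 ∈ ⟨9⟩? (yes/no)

yes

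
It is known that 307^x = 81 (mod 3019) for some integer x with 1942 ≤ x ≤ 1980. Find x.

1956

Compute 307^1942 mod 3019 = 959, then multiply by 307 repeatedly:
  307^1942=959  307^1943=1570  307^1944=1969  307^1945=683  307^1946=1370
  307^1947=949  307^1948=1519  307^1949=1407  307^1950=232  307^1951=1787
  307^1952=2170  307^1953=2010  307^1954=1194  307^1955=1259  307^1956=81
Found 81 at exponent 1956.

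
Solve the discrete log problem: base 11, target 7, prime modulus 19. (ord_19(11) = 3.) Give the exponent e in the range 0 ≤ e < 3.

2

Successive powers of 11 modulo 19:
  11^0=1  11^1=11  11^2=7
So 11^2 ≡ 7 (mod 19), giving e = 2.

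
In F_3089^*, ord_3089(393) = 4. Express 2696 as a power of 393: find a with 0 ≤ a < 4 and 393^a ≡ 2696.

3

Successive powers of 393 modulo 3089:
  393^0=1  393^1=393  393^2=3088  393^3=2696
So 393^3 ≡ 2696 (mod 3089), giving a = 3.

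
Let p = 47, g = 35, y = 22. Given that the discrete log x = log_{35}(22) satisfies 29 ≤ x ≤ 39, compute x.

Compute 35^29 mod 47 = 20, then multiply by 35 repeatedly:
  35^29=20  35^30=42  35^31=13  35^32=32  35^33=39
  35^34=2  35^35=23  35^36=6  35^37=22
Found 22 at exponent 37.

37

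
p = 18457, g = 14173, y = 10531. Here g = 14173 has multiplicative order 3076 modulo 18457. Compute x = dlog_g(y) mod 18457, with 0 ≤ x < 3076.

1440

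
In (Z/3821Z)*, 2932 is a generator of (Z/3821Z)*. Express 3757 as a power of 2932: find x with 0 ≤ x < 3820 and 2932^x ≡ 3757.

Baby-step giant-step with m = ceil(sqrt(3820)) = 62.
Baby table (2932^j mod 3821 for j=0..61):
  0:1  1:2932  2:3195  3:2469  4:2134  5:1911  6:1466  7:3508
  8:3145  9:1067  10:2866  11:733  12:1754  13:3483  14:2444  15:1433
  16:2277  17:877  18:3652  19:1222  20:2627  21:3049  22:2349  23:1826
  24:611  25:3224  26:3435  27:3085  28:913  29:2216  30:1612  31:3628
  32:3453  33:2367  34:1108  35:806  36:1814  37:3637  38:3094  39:554
  40:403  41:907  42:3729  43:1547  44:277  45:2112  46:2364  47:3775
  48:2684  49:2049  50:1056  51:1182  52:3798  53:1342  54:2935  55:528
  56:591  57:1899  58:671  59:3378  60:264  61:2206
Giant step factor: 2932^(-62) ≡ 1495 (mod 3821).
Scan 3757·1495^i mod 3821 for i = 0, 1, …:
  i=0: 3757   i=1: 3666   i=2: 1356   i=3: 2090
  i=4: 2793   i=5: 3003   i=6: 3631   i=7: 2525
  i=8: 3548   i=9: 712     …   i=29: 1134
  i=30: 2627
Match at i=30, j=20: x = 30·62 + 20 = 1880.

1880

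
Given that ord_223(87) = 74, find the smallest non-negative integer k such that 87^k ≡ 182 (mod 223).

Baby-step giant-step with m = ceil(sqrt(74)) = 9.
Baby table (87^j mod 223 for j=0..8):
  0:1  1:87  2:210  3:207  4:169  5:208  6:33  7:195
  8:17
Giant step factor: 87^(-9) ≡ 155 (mod 223).
Scan 182·155^i mod 223 for i = 0, 1, …:
  i=0: 182   i=1: 112   i=2: 189   i=3: 82
  i=4: 222   i=5: 68   i=6: 59   i=7: 2
  i=8: 87
Match at i=8, j=1: k = 8·9 + 1 = 73.

73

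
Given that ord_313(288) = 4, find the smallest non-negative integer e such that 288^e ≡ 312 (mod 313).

2

Successive powers of 288 modulo 313:
  288^0=1  288^1=288  288^2=312
So 288^2 ≡ 312 (mod 313), giving e = 2.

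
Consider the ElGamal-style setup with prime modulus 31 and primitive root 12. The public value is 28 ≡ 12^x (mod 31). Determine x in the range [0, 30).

4

Successive powers of 12 modulo 31:
  12^0=1  12^1=12  12^2=20  12^3=23  12^4=28
So 12^4 ≡ 28 (mod 31), giving x = 4.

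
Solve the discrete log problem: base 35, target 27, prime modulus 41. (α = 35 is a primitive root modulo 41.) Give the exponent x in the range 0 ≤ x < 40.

25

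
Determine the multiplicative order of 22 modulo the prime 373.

62

The order of 22 must divide p − 1 = 372 = 2^2 · 3 · 31.
Divisors: 1, 2, 3, 4, 6, 12, 31, 62, 93, 124, 186, 372.
Check each in increasing order: 22^1 ≡ 22;  22^2 ≡ 111;  22^3 ≡ 204;  22^4 ≡ 12;  22^6 ≡ 213;  22^12 ≡ 236;  22^31 ≡ 372;  22^62 ≡ 1.
Smallest exponent giving 1 is 62.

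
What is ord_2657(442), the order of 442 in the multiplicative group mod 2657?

83

The order of 442 must divide p − 1 = 2656 = 2^5 · 83.
Divisors: 1, 2, 4, 8, 16, 32, 83, 166, 332, 664, 1328, 2656.
Check each in increasing order: 442^1 ≡ 442;  442^2 ≡ 1403;  442^4 ≡ 2229;  442^8 ≡ 2508;  442^16 ≡ 945;  442^32 ≡ 273;  442^83 ≡ 1.
Smallest exponent giving 1 is 83.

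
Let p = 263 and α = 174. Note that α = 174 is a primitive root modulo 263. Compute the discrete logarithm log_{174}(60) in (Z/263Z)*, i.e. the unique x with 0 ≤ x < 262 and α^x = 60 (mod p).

Baby-step giant-step with m = ceil(sqrt(262)) = 17.
Baby table (174^j mod 263 for j=0..16):
  0:1  1:174  2:31  3:134  4:172  5:209  6:72  7:167
  8:128  9:180  10:23  11:57  12:187  13:189  14:11  15:73
  16:78
Giant step factor: 174^(-17) ≡ 220 (mod 263).
Scan 60·220^i mod 263 for i = 0, 1, …:
  i=0: 60   i=1: 50   i=2: 217   i=3: 137
  i=4: 158   i=5: 44   i=6: 212   i=7: 89
  i=8: 118   i=9: 186     …   i=13: 69
  i=14: 189
Match at i=14, j=13: x = 14·17 + 13 = 251.

251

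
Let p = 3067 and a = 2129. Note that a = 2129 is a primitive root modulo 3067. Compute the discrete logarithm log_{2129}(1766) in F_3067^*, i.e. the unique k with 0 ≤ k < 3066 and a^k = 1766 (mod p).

Baby-step giant-step with m = ceil(sqrt(3066)) = 56.
Baby table (2129^j mod 3067 for j=0..55):
  0:1  1:2129  2:2682  3:2291  4:1009  5:1261  6:1044  7:2168
  8:2904  9:2611  10:1415  11:741  12:1151  13:3013  14:1580  15:2388
  16:2033  17:720  18:2447  19:1897  20:2541  21:2668  22:88  23:265
  24:2924  25:2253  26:2916  27:556  28:2929  29:630  30:991  31:2810
  32:1840  33:801  34:77  35:1382  36:1025  37:1588  38:1018  39:2020
  40:646  41:1318  42:2784  43:1692  44:1610  45:1851  46:2751  47:1976
  48:2047  49:2923  50:124  51:234  52:1332  53:1920  54:2436  55:3014
Giant step factor: 2129^(-56) ≡ 2059 (mod 3067).
Scan 1766·2059^i mod 3067 for i = 0, 1, …:
  i=0: 1766   i=1: 1799   i=2: 2272   i=3: 873
  i=4: 245   i=5: 1467   i=6: 2625   i=7: 821
  i=8: 522   i=9: 1348     …   i=26: 1729
  i=27: 2291
Match at i=27, j=3: k = 27·56 + 3 = 1515.

1515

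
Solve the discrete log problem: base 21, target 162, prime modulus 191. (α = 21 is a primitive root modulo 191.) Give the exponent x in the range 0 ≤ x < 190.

64

Baby-step giant-step with m = ceil(sqrt(190)) = 14.
Baby table (21^j mod 191 for j=0..13):
  0:1  1:21  2:59  3:93  4:43  5:139  6:54  7:179
  8:130  9:56  10:30  11:57  12:51  13:116
Giant step factor: 21^(-14) ≡ 65 (mod 191).
Scan 162·65^i mod 191 for i = 0, 1, …:
  i=0: 162   i=1: 25   i=2: 97   i=3: 2
  i=4: 130
Match at i=4, j=8: x = 4·14 + 8 = 64.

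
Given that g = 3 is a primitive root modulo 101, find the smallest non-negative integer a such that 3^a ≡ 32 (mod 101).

45

Baby-step giant-step with m = ceil(sqrt(100)) = 10.
Baby table (3^j mod 101 for j=0..9):
  0:1  1:3  2:9  3:27  4:81  5:41  6:22  7:66
  8:97  9:89
Giant step factor: 3^(-10) ≡ 14 (mod 101).
Scan 32·14^i mod 101 for i = 0, 1, …:
  i=0: 32   i=1: 44   i=2: 10   i=3: 39
  i=4: 41
Match at i=4, j=5: a = 4·10 + 5 = 45.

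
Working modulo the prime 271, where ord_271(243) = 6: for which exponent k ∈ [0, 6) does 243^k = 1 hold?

0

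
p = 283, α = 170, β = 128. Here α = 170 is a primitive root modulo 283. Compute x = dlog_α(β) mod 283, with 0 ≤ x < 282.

Baby-step giant-step with m = ceil(sqrt(282)) = 17.
Baby table (170^j mod 283 for j=0..16):
  0:1  1:170  2:34  3:120  4:24  5:118  6:250  7:50
  8:10  9:2  10:57  11:68  12:240  13:48  14:236  15:217
  16:100
Giant step factor: 170^(-17) ≡ 184 (mod 283).
Scan 128·184^i mod 283 for i = 0, 1, …:
  i=0: 128   i=1: 63   i=2: 272   i=3: 240
Match at i=3, j=12: x = 3·17 + 12 = 63.

63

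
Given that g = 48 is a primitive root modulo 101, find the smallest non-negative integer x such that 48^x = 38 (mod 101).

89

Baby-step giant-step with m = ceil(sqrt(100)) = 10.
Baby table (48^j mod 101 for j=0..9):
  0:1  1:48  2:82  3:98  4:58  5:57  6:9  7:28
  8:31  9:74
Giant step factor: 48^(-10) ≡ 6 (mod 101).
Scan 38·6^i mod 101 for i = 0, 1, …:
  i=0: 38   i=1: 26   i=2: 55   i=3: 27
  i=4: 61   i=5: 63   i=6: 75   i=7: 46
  i=8: 74
Match at i=8, j=9: x = 8·10 + 9 = 89.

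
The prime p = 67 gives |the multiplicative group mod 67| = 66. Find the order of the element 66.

The order of 66 must divide p − 1 = 66 = 2 · 3 · 11.
Divisors: 1, 2, 3, 6, 11, 22, 33, 66.
Check each in increasing order: 66^1 ≡ 66;  66^2 ≡ 1.
Smallest exponent giving 1 is 2.

2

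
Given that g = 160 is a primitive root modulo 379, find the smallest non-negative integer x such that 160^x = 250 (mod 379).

353

Baby-step giant-step with m = ceil(sqrt(378)) = 20.
Baby table (160^j mod 379 for j=0..19):
  0:1  1:160  2:207  3:147  4:22  5:109  6:6  7:202
  8:105  9:124  10:132  11:275  12:36  13:75  14:251  15:365
  16:34  17:134  18:216  19:71
Giant step factor: 160^(-20) ≡ 341 (mod 379).
Scan 250·341^i mod 379 for i = 0, 1, …:
  i=0: 250   i=1: 354   i=2: 192   i=3: 284
  i=4: 199   i=5: 18   i=6: 74   i=7: 220
  i=8: 357   i=9: 78     …   i=16: 8
  i=17: 75
Match at i=17, j=13: x = 17·20 + 13 = 353.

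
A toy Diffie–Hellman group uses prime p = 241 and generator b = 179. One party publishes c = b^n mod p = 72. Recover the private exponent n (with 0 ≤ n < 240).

Baby-step giant-step with m = ceil(sqrt(240)) = 16.
Baby table (179^j mod 241 for j=0..15):
  0:1  1:179  2:229  3:21  4:144  5:230  6:200  7:132
  8:10  9:103  10:121  11:210  12:235  13:131  14:72  15:115
Giant step factor: 179^(-16) ≡ 94 (mod 241).
Scan 72·94^i mod 241 for i = 0, 1, …:
  i=0: 72
Match at i=0, j=14: n = 0·16 + 14 = 14.

14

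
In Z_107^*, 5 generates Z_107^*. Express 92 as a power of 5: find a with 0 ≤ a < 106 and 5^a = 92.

Baby-step giant-step with m = ceil(sqrt(106)) = 11.
Baby table (5^j mod 107 for j=0..10):
  0:1  1:5  2:25  3:18  4:90  5:22  6:3  7:15
  8:75  9:54  10:56
Giant step factor: 5^(-11) ≡ 60 (mod 107).
Scan 92·60^i mod 107 for i = 0, 1, …:
  i=0: 92   i=1: 63   i=2: 35   i=3: 67
  i=4: 61   i=5: 22
Match at i=5, j=5: a = 5·11 + 5 = 60.

60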